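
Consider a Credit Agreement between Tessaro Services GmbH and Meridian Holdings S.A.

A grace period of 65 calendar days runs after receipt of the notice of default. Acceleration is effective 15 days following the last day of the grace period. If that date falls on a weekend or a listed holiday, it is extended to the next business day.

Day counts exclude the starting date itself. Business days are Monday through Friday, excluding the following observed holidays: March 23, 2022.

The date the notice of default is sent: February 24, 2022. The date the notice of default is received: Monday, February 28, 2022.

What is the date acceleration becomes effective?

The last day of the grace period: 65 calendar days after February 28, 2022 is May 4, 2022.
Adding 15 calendar days to May 4, 2022 gives May 19, 2022, which is the date acceleration becomes effective. May 19, 2022 is a Thursday and is not a listed holiday, so no roll-forward applies.

May 19, 2022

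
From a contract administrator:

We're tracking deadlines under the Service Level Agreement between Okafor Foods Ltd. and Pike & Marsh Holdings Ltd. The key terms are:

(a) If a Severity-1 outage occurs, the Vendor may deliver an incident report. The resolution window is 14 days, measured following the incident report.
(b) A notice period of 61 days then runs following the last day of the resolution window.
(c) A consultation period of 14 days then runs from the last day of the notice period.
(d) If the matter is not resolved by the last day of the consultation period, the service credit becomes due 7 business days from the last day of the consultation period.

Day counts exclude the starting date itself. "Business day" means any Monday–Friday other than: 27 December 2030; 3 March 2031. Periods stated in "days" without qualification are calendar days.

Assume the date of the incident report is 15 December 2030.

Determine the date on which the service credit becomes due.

The last day of the resolution window: 15 December 2030 + 14 days = 29 December 2030.
Adding 61 calendar days to 29 December 2030 gives 28 February 2031, which is the last day of the notice period.
Adding 14 calendar days to 28 February 2031 gives 14 March 2031, which is the last day of the consultation period.
From Friday, 14 March 2031, 7 business days (Mar 17, Mar 18, Mar 19, Mar 20, Mar 21, Mar 24, Mar 25, skipping weekends) brings us to Tuesday, 25 March 2031, which is the date on which the service credit becomes due.

25 March 2031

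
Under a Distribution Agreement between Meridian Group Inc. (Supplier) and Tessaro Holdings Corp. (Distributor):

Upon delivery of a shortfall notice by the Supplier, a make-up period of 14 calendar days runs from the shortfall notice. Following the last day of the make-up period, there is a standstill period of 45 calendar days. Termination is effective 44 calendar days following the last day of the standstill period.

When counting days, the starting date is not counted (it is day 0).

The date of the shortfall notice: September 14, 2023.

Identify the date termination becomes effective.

The last day of the make-up period: September 14, 2023 + 14 days = September 28, 2023.
The last day of the standstill period: September 28, 2023 + 45 days = November 12, 2023.
The date termination becomes effective: November 12, 2023 + 44 days = December 26, 2023.

December 26, 2023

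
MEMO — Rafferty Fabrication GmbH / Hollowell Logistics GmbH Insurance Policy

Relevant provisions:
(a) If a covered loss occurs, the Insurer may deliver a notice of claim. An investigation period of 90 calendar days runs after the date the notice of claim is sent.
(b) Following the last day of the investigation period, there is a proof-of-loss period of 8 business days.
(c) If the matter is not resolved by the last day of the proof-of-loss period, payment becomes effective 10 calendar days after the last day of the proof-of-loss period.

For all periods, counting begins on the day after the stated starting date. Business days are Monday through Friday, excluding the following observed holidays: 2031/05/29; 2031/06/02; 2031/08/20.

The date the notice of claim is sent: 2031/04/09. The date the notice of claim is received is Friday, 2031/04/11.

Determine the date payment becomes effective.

The last day of the investigation period: 90 calendar days after 2031/04/09 is 2031/07/08.
The last day of the proof-of-loss period: counting 8 business days from Tuesday, 2031/07/08 (Jul 9, Jul 10, Jul 11, Jul 14, Jul 15, Jul 16, Jul 17, Jul 18, skipping weekends) reaches Friday, 2031/07/18.
Adding 10 calendar days to 2031/07/18 gives 2031/07/28, which is the date payment becomes effective.

2031/07/28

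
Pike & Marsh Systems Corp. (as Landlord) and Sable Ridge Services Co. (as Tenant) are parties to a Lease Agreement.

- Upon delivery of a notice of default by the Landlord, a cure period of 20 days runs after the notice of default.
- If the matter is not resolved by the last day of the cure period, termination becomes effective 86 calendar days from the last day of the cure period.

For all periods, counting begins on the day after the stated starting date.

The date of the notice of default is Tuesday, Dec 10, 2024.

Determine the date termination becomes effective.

The last day of the cure period: Dec 10, 2024 + 20 days = Dec 30, 2024.
The date termination becomes effective: 86 calendar days after Dec 30, 2024 is Mar 26, 2025.

Mar 26, 2025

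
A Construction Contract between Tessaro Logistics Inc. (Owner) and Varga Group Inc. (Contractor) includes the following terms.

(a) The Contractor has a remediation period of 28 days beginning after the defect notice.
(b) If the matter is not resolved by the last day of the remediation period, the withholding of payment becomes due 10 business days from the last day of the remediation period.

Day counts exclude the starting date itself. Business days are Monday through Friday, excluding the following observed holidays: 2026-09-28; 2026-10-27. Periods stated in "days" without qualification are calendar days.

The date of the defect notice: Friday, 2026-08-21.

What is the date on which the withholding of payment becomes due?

Adding 28 calendar days to 2026-08-21 gives 2026-09-18, which is the last day of the remediation period.
The date on which the withholding of payment becomes due: counting 10 business days from Friday, 2026-09-18 (Sep 21, Sep 22, Sep 23, Sep 24, Sep 25, Sep 29, Sep 30, Oct 1, Oct 2, Oct 5, skipping weekends and the listed holiday on Sep 28) reaches Monday, 2026-10-05.

2026-10-05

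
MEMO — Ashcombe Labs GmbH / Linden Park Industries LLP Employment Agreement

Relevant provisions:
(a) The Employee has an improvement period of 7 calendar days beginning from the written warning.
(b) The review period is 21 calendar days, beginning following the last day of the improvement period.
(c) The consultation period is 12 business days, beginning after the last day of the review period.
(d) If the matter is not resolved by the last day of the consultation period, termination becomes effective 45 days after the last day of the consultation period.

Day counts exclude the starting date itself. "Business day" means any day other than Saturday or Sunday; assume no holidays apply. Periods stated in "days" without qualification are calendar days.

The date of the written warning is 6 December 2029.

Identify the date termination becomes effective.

7 March 2030

Adding 7 calendar days to 6 December 2029 gives 13 December 2029, which is the last day of the improvement period.
The last day of the review period: 21 calendar days after 13 December 2029 is 3 January 2030.
The last day of the consultation period: 12 business days after Thursday, 3 January 2030, skipping weekends — Jan 4, Jan 7, Jan 8, Jan 9, …, Jan 17, Jan 18, Jan 21 — lands on Monday, 21 January 2030.
The date termination becomes effective: 45 calendar days after 21 January 2030 is 7 March 2030.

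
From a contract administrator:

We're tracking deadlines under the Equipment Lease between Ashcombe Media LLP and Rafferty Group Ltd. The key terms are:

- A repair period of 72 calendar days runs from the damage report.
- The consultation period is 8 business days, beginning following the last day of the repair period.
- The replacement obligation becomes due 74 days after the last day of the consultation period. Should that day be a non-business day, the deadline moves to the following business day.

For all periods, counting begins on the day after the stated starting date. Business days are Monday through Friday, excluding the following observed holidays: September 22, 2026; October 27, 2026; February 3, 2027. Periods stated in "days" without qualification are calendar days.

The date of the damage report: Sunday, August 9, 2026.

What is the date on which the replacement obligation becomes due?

January 15, 2027

Adding 72 calendar days to August 9, 2026 gives October 20, 2026, which is the last day of the repair period.
The last day of the consultation period: counting 8 business days from Tuesday, October 20, 2026 (Oct 21, Oct 22, Oct 23, Oct 26, Oct 28, Oct 29, Oct 30, Nov 2, skipping weekends and the listed holiday on Oct 27) reaches Monday, November 2, 2026.
The date on which the replacement obligation becomes due: November 2, 2026 + 74 days = January 15, 2027. January 15, 2027 is a Friday and is not a listed holiday, so no roll-forward applies.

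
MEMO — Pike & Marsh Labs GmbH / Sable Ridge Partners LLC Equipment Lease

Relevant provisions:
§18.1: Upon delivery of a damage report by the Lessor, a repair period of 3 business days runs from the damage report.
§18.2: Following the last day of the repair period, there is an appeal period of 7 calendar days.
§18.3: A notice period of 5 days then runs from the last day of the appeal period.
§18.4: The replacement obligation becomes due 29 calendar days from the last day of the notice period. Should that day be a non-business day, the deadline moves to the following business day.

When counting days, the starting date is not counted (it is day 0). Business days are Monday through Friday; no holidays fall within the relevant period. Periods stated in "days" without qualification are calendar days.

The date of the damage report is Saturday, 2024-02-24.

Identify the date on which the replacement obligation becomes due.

The last day of the repair period: 3 business days after Saturday, 2024-02-24, skipping weekends — Feb 26, Feb 27, Feb 28 — lands on Wednesday, 2024-02-28.
The last day of the appeal period: 2024-02-28 + 7 days = 2024-03-06.
The last day of the notice period: 2024-03-06 + 5 days = 2024-03-11.
The date on which the replacement obligation becomes due: 29 calendar days after 2024-03-11 is 2024-04-09. 2024-04-09 is a Tuesday, so no roll-forward applies.

2024-04-09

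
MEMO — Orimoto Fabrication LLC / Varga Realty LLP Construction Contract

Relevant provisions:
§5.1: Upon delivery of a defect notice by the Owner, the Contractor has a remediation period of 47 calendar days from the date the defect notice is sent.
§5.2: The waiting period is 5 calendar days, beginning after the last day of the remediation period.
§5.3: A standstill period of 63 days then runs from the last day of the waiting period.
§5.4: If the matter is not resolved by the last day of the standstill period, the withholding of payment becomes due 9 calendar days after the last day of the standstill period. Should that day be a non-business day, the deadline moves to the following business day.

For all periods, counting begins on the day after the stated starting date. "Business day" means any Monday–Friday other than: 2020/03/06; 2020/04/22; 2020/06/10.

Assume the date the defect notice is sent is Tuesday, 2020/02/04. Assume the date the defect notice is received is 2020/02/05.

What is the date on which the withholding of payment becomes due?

The last day of the remediation period: 2020/02/04 + 47 days = 2020/03/22.
Adding 5 calendar days to 2020/03/22 gives 2020/03/27, which is the last day of the waiting period.
The last day of the standstill period: 63 calendar days after 2020/03/27 is 2020/05/29.
Adding 9 calendar days to 2020/05/29 gives 2020/06/07, which is the date on which the withholding of payment becomes due. That falls on a Sunday, so it rolls to the next business day, Monday, 2020/06/08.

2020/06/08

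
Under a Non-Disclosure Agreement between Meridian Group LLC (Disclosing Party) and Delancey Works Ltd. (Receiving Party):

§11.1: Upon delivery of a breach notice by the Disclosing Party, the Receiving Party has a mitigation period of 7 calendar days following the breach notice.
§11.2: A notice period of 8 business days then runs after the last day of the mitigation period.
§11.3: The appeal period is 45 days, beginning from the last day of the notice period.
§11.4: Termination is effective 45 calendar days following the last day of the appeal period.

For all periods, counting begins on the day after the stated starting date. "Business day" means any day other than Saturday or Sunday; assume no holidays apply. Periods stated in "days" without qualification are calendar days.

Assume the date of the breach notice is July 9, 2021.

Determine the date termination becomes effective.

October 26, 2021

The last day of the mitigation period: 7 calendar days after July 9, 2021 is July 16, 2021.
The last day of the notice period: 8 business days after Friday, July 16, 2021, skipping weekends — Jul 19, Jul 20, Jul 21, Jul 22, Jul 23, Jul 26, Jul 27, Jul 28 — lands on Wednesday, July 28, 2021.
The last day of the appeal period: 45 calendar days after July 28, 2021 is September 11, 2021.
The date termination becomes effective: September 11, 2021 + 45 days = October 26, 2021.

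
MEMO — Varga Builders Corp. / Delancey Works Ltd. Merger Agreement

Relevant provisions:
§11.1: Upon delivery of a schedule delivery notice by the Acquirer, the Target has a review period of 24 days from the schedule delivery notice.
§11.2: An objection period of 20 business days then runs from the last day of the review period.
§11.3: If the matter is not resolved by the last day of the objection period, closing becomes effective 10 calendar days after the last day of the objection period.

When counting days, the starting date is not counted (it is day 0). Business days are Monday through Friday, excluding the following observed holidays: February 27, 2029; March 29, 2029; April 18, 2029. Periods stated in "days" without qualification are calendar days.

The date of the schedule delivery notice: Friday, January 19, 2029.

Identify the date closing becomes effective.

The last day of the review period: 24 calendar days after January 19, 2029 is February 12, 2029.
The last day of the objection period: counting 20 business days from Monday, February 12, 2029 (Feb 13, Feb 14, Feb 15, Feb 16, …, Mar 9, Mar 12, Mar 13, skipping weekends and the listed holiday on Feb 27) reaches Tuesday, March 13, 2029.
Adding 10 calendar days to March 13, 2029 gives March 23, 2029, which is the date closing becomes effective.

March 23, 2029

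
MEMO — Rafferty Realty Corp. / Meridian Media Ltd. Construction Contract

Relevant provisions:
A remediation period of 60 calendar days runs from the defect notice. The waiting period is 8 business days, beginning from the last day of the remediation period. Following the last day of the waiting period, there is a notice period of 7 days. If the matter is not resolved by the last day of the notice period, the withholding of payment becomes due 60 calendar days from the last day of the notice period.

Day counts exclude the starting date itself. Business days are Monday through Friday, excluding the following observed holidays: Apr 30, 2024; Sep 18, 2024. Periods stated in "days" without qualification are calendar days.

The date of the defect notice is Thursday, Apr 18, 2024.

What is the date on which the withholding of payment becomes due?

Sep 2, 2024

The last day of the remediation period: 60 calendar days after Apr 18, 2024 is Jun 17, 2024.
The last day of the waiting period: 8 business days after Monday, Jun 17, 2024, skipping weekends — Jun 18, Jun 19, Jun 20, Jun 21, Jun 24, Jun 25, Jun 26, Jun 27 — lands on Thursday, Jun 27, 2024.
The last day of the notice period: Jun 27, 2024 + 7 days = Jul 4, 2024.
Adding 60 calendar days to Jul 4, 2024 gives Sep 2, 2024, which is the date on which the withholding of payment becomes due.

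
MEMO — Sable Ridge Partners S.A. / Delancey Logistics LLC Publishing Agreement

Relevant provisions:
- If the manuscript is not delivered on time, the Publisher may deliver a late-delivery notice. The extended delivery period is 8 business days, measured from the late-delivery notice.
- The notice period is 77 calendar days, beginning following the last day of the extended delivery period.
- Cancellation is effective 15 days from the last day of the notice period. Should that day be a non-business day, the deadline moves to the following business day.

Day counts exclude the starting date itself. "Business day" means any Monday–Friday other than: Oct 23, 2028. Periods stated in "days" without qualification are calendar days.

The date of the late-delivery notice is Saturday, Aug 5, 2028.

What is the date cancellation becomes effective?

Nov 16, 2028

The last day of the extended delivery period: counting 8 business days from Saturday, Aug 5, 2028 (Aug 7, Aug 8, Aug 9, Aug 10, Aug 11, Aug 14, Aug 15, Aug 16, skipping weekends) reaches Wednesday, Aug 16, 2028.
The last day of the notice period: 77 calendar days after Aug 16, 2028 is Nov 1, 2028.
Adding 15 calendar days to Nov 1, 2028 gives Nov 16, 2028, which is the date cancellation becomes effective. Nov 16, 2028 is a Thursday and is not a listed holiday, so no roll-forward applies.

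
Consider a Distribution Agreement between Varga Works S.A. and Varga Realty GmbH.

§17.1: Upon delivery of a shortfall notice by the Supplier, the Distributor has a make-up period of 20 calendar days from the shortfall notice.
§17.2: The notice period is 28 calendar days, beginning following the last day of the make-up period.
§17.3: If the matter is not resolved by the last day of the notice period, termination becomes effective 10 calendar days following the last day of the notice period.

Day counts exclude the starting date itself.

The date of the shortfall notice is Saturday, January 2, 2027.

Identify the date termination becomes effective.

March 1, 2027

Adding 20 calendar days to January 2, 2027 gives January 22, 2027, which is the last day of the make-up period.
The last day of the notice period: January 22, 2027 + 28 days = February 19, 2027.
The date termination becomes effective: February 19, 2027 + 10 days = March 1, 2027.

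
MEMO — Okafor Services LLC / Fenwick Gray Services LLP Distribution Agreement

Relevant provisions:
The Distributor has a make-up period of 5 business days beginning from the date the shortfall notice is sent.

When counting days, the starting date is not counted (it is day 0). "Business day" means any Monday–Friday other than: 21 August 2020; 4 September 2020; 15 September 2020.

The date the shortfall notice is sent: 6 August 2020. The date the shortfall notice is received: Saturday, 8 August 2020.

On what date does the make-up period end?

The last day of the make-up period: counting 5 business days from Thursday, 6 August 2020 (Aug 7, Aug 10, Aug 11, Aug 12, Aug 13, skipping weekends) reaches Thursday, 13 August 2020.

13 August 2020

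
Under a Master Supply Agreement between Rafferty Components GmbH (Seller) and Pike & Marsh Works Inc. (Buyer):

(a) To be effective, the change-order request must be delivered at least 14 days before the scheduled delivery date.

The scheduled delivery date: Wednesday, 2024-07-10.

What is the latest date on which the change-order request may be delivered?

2024-06-26

Counting back 14 calendar days from 2024-07-10 gives 2024-06-26.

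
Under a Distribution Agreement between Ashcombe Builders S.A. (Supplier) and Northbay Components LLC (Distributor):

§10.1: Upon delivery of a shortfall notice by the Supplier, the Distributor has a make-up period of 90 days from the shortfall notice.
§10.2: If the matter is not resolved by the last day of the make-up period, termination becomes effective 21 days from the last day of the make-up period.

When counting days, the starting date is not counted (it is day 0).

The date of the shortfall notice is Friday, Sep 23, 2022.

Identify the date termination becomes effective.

The last day of the make-up period: 90 calendar days after Sep 23, 2022 is Dec 22, 2022.
The date termination becomes effective: 21 calendar days after Dec 22, 2022 is Jan 12, 2023.

Jan 12, 2023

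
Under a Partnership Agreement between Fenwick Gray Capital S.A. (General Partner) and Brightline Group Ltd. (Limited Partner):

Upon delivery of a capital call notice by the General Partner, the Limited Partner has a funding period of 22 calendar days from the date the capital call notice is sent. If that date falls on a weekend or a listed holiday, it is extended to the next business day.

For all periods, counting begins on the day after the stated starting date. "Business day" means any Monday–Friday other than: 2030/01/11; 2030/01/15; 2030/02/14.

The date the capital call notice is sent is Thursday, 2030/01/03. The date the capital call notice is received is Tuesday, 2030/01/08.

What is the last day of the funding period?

Adding 22 calendar days to 2030/01/03 gives 2030/01/25, which is the last day of the funding period. 2030/01/25 is a Friday and is not a listed holiday, so no roll-forward applies.

2030/01/25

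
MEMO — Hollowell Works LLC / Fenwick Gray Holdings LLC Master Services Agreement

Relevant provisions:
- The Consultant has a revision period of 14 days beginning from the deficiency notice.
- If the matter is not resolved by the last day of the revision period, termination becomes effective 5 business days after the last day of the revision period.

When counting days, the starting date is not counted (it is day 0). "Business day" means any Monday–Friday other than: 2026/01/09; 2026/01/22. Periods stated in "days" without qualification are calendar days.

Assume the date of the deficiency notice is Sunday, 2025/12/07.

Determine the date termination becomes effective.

The last day of the revision period: 14 calendar days after 2025/12/07 is 2025/12/21.
The date termination becomes effective: 5 business days after Sunday, 2025/12/21, skipping weekends — Dec 22, Dec 23, Dec 24, Dec 25, Dec 26 — lands on Friday, 2025/12/26.

2025/12/26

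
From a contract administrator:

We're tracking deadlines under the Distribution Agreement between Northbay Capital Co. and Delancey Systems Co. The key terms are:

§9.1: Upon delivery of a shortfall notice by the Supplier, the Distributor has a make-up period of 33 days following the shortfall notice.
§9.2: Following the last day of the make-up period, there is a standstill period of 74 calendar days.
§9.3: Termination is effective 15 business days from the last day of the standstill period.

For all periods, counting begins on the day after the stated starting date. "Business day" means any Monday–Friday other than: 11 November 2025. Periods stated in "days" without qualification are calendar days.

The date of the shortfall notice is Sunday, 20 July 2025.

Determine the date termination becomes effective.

26 November 2025

The last day of the make-up period: 20 July 2025 + 33 days = 22 August 2025.
Adding 74 calendar days to 22 August 2025 gives 4 November 2025, which is the last day of the standstill period.
From Tuesday, 4 November 2025, 15 business days (Nov 5, Nov 6, Nov 7, Nov 10, …, Nov 24, Nov 25, Nov 26, skipping weekends and the listed holiday on Nov 11) brings us to Wednesday, 26 November 2025, which is the date termination becomes effective.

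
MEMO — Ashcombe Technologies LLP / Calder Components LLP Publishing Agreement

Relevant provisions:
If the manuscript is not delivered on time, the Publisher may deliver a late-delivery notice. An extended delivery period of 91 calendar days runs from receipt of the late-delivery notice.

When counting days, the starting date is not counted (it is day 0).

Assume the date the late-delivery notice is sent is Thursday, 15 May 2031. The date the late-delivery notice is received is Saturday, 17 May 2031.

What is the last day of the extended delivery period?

The last day of the extended delivery period: 91 calendar days after 17 May 2031 is 16 August 2031.

16 August 2031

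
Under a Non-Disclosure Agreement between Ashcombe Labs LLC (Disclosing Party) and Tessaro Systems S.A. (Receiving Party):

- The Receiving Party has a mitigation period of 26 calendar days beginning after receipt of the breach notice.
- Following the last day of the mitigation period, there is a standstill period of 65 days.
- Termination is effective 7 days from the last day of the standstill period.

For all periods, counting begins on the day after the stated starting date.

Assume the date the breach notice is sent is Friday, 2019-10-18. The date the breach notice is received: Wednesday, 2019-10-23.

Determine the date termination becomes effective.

2020-01-29

The last day of the mitigation period: 2019-10-23 + 26 days = 2019-11-18.
The last day of the standstill period: 2019-11-18 + 65 days = 2020-01-22.
The date termination becomes effective: 7 calendar days after 2020-01-22 is 2020-01-29.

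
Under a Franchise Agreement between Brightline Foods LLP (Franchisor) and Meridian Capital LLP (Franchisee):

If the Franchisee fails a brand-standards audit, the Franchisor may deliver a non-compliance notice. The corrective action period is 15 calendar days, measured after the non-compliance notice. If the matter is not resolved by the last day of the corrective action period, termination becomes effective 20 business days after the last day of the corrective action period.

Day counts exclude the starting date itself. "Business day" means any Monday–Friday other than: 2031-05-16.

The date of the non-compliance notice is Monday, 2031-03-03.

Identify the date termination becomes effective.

Adding 15 calendar days to 2031-03-03 gives 2031-03-18, which is the last day of the corrective action period.
The date termination becomes effective: counting 20 business days from Tuesday, 2031-03-18 (Mar 19, Mar 20, Mar 21, Mar 24, …, Apr 11, Apr 14, Apr 15, skipping weekends) reaches Tuesday, 2031-04-15.

2031-04-15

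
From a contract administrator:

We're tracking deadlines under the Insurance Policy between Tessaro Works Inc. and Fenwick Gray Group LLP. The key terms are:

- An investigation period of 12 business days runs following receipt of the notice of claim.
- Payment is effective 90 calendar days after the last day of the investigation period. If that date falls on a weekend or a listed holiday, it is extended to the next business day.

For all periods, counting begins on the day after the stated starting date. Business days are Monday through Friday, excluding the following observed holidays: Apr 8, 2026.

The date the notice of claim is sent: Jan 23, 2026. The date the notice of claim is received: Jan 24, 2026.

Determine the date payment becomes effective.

May 11, 2026

From Saturday, Jan 24, 2026, 12 business days (Jan 26, Jan 27, Jan 28, Jan 29, …, Feb 6, Feb 9, Feb 10, skipping weekends) brings us to Tuesday, Feb 10, 2026, which is the last day of the investigation period.
Adding 90 calendar days to Feb 10, 2026 gives May 11, 2026, which is the date payment becomes effective. May 11, 2026 is a Monday and is not a listed holiday, so no roll-forward applies.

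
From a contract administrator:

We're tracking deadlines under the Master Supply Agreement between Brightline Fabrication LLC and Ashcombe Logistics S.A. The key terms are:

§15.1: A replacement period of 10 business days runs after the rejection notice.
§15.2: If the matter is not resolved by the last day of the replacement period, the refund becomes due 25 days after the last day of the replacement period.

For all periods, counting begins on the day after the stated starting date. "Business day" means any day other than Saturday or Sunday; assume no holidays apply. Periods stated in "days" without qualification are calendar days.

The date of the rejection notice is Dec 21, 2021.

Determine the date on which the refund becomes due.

Jan 29, 2022

The last day of the replacement period: 10 business days after Tuesday, Dec 21, 2021, skipping weekends — Dec 22, Dec 23, Dec 24, Dec 27, Dec 28, Dec 29, Dec 30, Dec 31, Jan 3, Jan 4 — lands on Tuesday, Jan 4, 2022.
Adding 25 calendar days to Jan 4, 2022 gives Jan 29, 2022, which is the date on which the refund becomes due.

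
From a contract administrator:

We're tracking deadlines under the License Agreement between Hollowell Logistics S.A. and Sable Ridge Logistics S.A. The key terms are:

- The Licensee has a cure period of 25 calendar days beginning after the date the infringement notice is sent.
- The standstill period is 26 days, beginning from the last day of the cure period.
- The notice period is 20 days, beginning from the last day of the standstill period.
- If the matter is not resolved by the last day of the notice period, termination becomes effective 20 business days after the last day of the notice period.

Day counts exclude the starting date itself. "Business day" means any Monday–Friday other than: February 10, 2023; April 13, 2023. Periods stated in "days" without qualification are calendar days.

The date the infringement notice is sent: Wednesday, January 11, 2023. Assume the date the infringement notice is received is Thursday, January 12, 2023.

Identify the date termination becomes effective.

Adding 25 calendar days to January 11, 2023 gives February 5, 2023, which is the last day of the cure period.
The last day of the standstill period: February 5, 2023 + 26 days = March 3, 2023.
The last day of the notice period: 20 calendar days after March 3, 2023 is March 23, 2023.
From Thursday, March 23, 2023, 20 business days (Mar 24, Mar 27, Mar 28, Mar 29, …, Apr 19, Apr 20, Apr 21, skipping weekends and the listed holiday on Apr 13) brings us to Friday, April 21, 2023, which is the date termination becomes effective.

April 21, 2023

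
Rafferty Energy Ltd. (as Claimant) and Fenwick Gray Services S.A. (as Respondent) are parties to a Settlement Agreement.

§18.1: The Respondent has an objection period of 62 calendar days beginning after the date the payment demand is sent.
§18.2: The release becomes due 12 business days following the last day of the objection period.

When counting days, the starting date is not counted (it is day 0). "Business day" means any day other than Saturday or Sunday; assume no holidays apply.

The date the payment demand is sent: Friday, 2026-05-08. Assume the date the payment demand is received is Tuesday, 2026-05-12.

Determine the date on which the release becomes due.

Adding 62 calendar days to 2026-05-08 gives 2026-07-09, which is the last day of the objection period.
The date on which the release becomes due: counting 12 business days from Thursday, 2026-07-09 (Jul 10, Jul 13, Jul 14, Jul 15, …, Jul 23, Jul 24, Jul 27, skipping weekends) reaches Monday, 2026-07-27.

2026-07-27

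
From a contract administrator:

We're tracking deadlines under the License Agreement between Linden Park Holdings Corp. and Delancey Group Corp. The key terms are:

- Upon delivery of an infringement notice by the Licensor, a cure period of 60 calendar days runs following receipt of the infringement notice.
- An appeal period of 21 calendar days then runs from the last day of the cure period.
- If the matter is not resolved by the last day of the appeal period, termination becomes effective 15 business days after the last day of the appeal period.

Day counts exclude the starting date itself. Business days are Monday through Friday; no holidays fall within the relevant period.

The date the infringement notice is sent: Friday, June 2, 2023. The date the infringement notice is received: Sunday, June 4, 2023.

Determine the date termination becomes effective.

September 14, 2023

The last day of the cure period: June 4, 2023 + 60 days = August 3, 2023.
Adding 21 calendar days to August 3, 2023 gives August 24, 2023, which is the last day of the appeal period.
From Thursday, August 24, 2023, 15 business days (Aug 25, Aug 28, Aug 29, Aug 30, …, Sep 12, Sep 13, Sep 14, skipping weekends) brings us to Thursday, September 14, 2023, which is the date termination becomes effective.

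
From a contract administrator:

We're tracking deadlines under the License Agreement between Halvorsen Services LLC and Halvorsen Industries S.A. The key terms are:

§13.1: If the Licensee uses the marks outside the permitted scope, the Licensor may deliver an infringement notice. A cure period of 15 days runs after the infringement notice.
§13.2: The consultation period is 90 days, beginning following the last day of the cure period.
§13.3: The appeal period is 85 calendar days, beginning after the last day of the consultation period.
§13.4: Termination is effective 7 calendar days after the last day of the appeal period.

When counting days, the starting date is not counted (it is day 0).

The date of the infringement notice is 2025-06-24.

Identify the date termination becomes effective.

The last day of the cure period: 2025-06-24 + 15 days = 2025-07-09.
The last day of the consultation period: 2025-07-09 + 90 days = 2025-10-07.
Adding 85 calendar days to 2025-10-07 gives 2025-12-31, which is the last day of the appeal period.
The date termination becomes effective: 2025-12-31 + 7 days = 2026-01-07.

2026-01-07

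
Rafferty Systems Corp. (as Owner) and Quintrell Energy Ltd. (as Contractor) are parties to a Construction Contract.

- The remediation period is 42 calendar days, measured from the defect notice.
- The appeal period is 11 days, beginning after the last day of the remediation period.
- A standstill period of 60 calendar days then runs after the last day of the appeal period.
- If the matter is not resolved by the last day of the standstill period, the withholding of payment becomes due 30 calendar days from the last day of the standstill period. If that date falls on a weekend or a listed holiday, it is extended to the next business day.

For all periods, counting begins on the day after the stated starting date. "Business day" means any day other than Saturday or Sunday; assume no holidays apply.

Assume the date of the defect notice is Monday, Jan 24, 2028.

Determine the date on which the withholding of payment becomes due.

Jun 15, 2028

The last day of the remediation period: Jan 24, 2028 + 42 days = Mar 6, 2028.
The last day of the appeal period: 11 calendar days after Mar 6, 2028 is Mar 17, 2028.
Adding 60 calendar days to Mar 17, 2028 gives May 16, 2028, which is the last day of the standstill period.
The date on which the withholding of payment becomes due: 30 calendar days after May 16, 2028 is Jun 15, 2028. Jun 15, 2028 is a Thursday, so no roll-forward applies.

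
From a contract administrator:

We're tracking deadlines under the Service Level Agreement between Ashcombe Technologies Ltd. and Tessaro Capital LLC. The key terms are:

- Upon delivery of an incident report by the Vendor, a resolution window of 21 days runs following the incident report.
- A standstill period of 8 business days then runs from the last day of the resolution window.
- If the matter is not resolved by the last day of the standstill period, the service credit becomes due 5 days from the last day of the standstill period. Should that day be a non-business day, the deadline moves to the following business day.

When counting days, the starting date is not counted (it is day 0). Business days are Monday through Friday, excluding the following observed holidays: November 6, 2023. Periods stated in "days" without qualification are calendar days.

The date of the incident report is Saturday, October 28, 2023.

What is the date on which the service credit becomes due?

The last day of the resolution window: 21 calendar days after October 28, 2023 is November 18, 2023.
From Saturday, November 18, 2023, 8 business days (Nov 20, Nov 21, Nov 22, Nov 23, Nov 24, Nov 27, Nov 28, Nov 29, skipping weekends) brings us to Wednesday, November 29, 2023, which is the last day of the standstill period.
The date on which the service credit becomes due: 5 calendar days after November 29, 2023 is December 4, 2023. December 4, 2023 is a Monday and is not a listed holiday, so no roll-forward applies.

December 4, 2023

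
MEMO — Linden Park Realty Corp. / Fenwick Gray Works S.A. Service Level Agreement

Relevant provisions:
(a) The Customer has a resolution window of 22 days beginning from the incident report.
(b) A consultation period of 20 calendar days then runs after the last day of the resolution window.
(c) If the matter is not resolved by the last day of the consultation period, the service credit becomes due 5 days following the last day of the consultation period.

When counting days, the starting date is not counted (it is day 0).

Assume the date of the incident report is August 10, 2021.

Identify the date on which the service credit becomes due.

September 26, 2021

The last day of the resolution window: August 10, 2021 + 22 days = September 1, 2021.
Adding 20 calendar days to September 1, 2021 gives September 21, 2021, which is the last day of the consultation period.
The date on which the service credit becomes due: September 21, 2021 + 5 days = September 26, 2021.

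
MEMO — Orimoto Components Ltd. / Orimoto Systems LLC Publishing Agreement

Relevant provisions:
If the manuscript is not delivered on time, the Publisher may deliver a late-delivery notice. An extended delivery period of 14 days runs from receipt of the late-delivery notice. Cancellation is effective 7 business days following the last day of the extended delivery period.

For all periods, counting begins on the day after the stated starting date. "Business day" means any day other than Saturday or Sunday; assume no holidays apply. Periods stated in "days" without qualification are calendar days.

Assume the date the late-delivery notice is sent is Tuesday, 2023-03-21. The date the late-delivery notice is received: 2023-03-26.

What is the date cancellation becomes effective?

Adding 14 calendar days to 2023-03-26 gives 2023-04-09, which is the last day of the extended delivery period.
The date cancellation becomes effective: 7 business days after Sunday, 2023-04-09, skipping weekends — Apr 10, Apr 11, Apr 12, Apr 13, Apr 14, Apr 17, Apr 18 — lands on Tuesday, 2023-04-18.

2023-04-18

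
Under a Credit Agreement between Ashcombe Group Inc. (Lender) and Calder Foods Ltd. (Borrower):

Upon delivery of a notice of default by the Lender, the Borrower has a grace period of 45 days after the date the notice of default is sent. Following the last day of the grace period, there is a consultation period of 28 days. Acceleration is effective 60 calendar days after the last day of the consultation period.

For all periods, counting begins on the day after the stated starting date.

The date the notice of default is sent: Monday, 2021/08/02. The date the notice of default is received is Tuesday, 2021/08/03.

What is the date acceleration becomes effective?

The last day of the grace period: 2021/08/02 + 45 days = 2021/09/16.
The last day of the consultation period: 28 calendar days after 2021/09/16 is 2021/10/14.
The date acceleration becomes effective: 60 calendar days after 2021/10/14 is 2021/12/13.

2021/12/13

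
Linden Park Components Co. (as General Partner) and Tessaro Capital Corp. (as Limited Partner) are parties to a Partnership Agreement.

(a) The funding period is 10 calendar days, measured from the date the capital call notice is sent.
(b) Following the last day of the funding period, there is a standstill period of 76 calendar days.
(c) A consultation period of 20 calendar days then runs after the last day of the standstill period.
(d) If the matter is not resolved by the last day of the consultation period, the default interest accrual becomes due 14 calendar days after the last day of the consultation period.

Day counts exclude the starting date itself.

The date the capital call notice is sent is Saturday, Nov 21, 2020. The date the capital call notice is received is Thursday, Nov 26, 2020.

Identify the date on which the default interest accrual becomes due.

Mar 21, 2021

The last day of the funding period: 10 calendar days after Nov 21, 2020 is Dec 1, 2020.
The last day of the standstill period: Dec 1, 2020 + 76 days = Feb 15, 2021.
Adding 20 calendar days to Feb 15, 2021 gives Mar 7, 2021, which is the last day of the consultation period.
Adding 14 calendar days to Mar 7, 2021 gives Mar 21, 2021, which is the date on which the default interest accrual becomes due.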